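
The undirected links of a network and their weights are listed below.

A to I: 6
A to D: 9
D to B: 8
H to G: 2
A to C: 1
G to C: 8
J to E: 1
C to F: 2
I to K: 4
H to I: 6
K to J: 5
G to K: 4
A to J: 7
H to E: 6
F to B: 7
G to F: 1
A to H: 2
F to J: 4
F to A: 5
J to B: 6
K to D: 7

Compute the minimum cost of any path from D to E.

Enumerating some paths:
D - B - J - E: 8+6+1 = 15
D - K - J - E: 7+5+1 = 13
Cheapest is D - K - J - E at 13.

13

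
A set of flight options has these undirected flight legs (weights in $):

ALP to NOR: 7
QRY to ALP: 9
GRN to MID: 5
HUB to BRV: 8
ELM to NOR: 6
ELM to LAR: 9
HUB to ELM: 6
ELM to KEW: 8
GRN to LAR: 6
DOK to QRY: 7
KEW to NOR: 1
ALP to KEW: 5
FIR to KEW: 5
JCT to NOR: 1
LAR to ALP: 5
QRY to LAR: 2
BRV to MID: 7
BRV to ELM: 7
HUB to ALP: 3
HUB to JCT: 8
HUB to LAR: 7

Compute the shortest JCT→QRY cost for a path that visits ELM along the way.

$18

Best JCT to ELM: JCT–NOR–ELM costing 7
Shortest ELM→QRY: ELM–LAR–QRY = 11
Total via ELM: 7 + 11 = $18.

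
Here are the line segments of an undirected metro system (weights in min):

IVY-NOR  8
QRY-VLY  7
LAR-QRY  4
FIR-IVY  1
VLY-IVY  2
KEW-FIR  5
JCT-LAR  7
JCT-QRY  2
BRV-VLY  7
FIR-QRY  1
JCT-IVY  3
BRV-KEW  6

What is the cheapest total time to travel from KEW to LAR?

10 min

Compare a few routes:
KEW → FIR → QRY → JCT → LAR: 5+1+2+7 = 15
KEW → FIR → IVY → JCT → QRY → LAR: 5+1+3+2+4 = 15
KEW → FIR → QRY → LAR: 5+1+4 = 10
Cheapest is KEW → FIR → QRY → LAR at 10 min.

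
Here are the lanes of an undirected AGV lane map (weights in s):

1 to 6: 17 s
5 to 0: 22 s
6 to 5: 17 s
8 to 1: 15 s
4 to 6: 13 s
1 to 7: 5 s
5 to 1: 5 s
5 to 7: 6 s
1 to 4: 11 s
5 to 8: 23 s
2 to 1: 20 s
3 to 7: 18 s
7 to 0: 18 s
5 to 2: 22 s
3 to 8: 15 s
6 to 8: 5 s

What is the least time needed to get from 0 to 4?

34 s

Compare a few routes:
0–7–1–4: 18+5+11 = 34
0–5–1–4: 22+5+11 = 38
0–7–5–1–4: 18+6+5+11 = 40
Cheapest is 0–7–1–4 at 34 s.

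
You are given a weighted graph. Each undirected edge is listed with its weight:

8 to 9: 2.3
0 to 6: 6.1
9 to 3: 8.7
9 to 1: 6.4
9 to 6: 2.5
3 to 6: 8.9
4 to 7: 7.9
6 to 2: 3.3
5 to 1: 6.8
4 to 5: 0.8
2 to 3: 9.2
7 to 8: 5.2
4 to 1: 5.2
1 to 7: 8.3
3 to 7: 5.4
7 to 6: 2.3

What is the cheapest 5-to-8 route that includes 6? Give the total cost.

15.8

Best 5 to 6: 5 → 4 → 7 → 6 costing 11
Shortest 6→8: 6 → 9 → 8 = 4.8
Total via 6: 11 + 4.8 = 15.8.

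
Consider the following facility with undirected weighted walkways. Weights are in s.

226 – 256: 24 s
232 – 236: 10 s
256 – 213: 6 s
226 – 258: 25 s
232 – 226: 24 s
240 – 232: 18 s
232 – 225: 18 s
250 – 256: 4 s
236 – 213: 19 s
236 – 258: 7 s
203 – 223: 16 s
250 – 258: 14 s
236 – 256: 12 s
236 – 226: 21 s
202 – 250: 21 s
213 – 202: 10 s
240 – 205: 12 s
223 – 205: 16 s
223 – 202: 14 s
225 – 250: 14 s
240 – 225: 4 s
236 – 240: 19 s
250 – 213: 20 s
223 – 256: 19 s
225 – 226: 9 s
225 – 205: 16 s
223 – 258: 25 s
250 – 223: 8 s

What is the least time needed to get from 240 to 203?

Candidate routes:
240–225–250–223–203: 4+14+8+16 = 42
240–205–223–203: 12+16+16 = 44
240–225–250–256–223–203: 4+14+4+19+16 = 57
240–225–205–223–203: 4+16+16+16 = 52
Cheapest is 240–225–250–223–203 at 42 s.

42 s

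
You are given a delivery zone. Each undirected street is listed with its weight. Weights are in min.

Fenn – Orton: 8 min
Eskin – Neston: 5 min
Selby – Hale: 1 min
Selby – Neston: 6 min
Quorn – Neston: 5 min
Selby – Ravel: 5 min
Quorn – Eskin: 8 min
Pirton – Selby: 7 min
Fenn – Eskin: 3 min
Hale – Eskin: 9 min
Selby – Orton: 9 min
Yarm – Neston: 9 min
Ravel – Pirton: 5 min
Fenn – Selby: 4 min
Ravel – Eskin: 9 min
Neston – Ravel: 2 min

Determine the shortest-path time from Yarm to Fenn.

Enumerating some paths:
Yarm → Neston → Selby → Fenn: 9+6+4 = 19
Yarm → Neston → Eskin → Fenn: 9+5+3 = 17
The minimum is 17 min via Yarm → Neston → Eskin → Fenn.

17 min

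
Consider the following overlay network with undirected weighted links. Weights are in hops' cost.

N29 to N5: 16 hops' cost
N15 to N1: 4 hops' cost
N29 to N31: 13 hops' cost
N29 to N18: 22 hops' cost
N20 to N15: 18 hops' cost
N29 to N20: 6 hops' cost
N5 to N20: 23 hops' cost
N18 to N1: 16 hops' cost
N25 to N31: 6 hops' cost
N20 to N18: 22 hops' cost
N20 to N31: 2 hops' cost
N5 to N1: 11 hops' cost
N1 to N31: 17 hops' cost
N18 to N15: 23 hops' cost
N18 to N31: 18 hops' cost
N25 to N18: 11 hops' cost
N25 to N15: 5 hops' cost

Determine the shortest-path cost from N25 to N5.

Settle nodes by increasing distance from N25:
N25: 0
N15: 5  (via N25)
N31: 6  (via N25)
N20: 8  (via N31)
N1: 9  (via N15)
N18: 11  (via N25)
N29: 14  (via N20)
N5: 20  (via N1)
Shortest route: N25–N15–N1–N5 = 20 hops' cost.

20 hops' cost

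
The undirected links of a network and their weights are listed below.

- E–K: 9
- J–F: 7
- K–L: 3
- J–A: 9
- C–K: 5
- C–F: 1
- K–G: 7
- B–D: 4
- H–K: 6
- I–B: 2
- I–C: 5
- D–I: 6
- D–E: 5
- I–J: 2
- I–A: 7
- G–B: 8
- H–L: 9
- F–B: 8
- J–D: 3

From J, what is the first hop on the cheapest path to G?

I

Compare a few routes:
J - I - B - G: 2+2+8 = 12
J - D - B - G: 3+4+8 = 15
The minimum is 12 via J - I - B - G.
So from J the first move is to I.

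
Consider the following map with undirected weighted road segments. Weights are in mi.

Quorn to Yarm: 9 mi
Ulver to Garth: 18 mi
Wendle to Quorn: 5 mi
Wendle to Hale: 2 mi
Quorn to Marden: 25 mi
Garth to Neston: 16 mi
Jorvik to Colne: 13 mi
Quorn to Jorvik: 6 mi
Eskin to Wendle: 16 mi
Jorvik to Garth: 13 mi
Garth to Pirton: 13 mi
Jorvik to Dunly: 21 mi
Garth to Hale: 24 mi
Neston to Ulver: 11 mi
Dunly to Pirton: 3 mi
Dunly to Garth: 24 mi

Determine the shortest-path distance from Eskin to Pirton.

Compare a few routes:
Eskin → Wendle → Hale → Garth → Pirton: 16+2+24+13 = 55
Eskin → Wendle → Quorn → Jorvik → Garth → Dunly → Pirton: 16+5+6+13+24+3 = 67
Eskin → Wendle → Quorn → Jorvik → Dunly → Pirton: 16+5+6+21+3 = 51
Eskin → Wendle → Quorn → Jorvik → Garth → Pirton: 16+5+6+13+13 = 53
Cheapest is Eskin → Wendle → Quorn → Jorvik → Dunly → Pirton at 51 mi.

51 mi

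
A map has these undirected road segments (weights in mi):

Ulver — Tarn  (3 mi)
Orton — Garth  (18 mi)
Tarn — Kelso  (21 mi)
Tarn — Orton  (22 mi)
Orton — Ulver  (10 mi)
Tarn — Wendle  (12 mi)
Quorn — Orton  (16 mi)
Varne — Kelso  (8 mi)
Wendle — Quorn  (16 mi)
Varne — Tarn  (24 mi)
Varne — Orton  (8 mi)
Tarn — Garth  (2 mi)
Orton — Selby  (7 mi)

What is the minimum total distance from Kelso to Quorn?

Compare a few routes:
Kelso - Tarn - Ulver - Orton - Quorn: 21+3+10+16 = 50
Kelso - Varne - Orton - Quorn: 8+8+16 = 32
Kelso - Tarn - Wendle - Quorn: 21+12+16 = 49
Cheapest is Kelso - Varne - Orton - Quorn at 32 mi.

32 mi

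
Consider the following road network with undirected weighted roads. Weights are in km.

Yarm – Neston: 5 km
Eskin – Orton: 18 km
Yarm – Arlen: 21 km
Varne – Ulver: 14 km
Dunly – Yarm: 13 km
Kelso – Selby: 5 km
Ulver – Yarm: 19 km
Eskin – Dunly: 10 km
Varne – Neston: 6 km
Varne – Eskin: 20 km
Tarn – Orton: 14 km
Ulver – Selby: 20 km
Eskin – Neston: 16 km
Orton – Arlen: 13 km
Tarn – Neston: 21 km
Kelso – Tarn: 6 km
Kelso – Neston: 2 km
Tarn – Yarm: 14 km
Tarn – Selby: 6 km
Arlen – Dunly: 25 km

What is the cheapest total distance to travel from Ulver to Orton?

Settle nodes by increasing distance from Ulver:
Ulver: 0
Varne: 14  (via Ulver)
Yarm: 19  (via Ulver)
Neston: 20  (via Varne)
Selby: 20  (via Ulver)
Kelso: 22  (via Neston)
Tarn: 26  (via Selby)
Dunly: 32  (via Yarm)
Eskin: 34  (via Varne)
Arlen: 40  (via Yarm)
Orton: 40  (via Tarn)
Shortest route: Ulver–Selby–Tarn–Orton = 40 km.

40 km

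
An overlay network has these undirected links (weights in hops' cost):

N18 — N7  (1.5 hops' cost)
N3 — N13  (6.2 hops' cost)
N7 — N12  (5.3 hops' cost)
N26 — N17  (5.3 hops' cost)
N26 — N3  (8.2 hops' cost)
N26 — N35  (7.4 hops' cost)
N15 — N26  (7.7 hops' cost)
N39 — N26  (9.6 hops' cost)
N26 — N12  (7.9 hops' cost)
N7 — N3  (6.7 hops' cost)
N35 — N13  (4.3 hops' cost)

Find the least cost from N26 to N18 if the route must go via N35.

Shortest N26→N35: N26 → N35 = 7.4
Shortest N35→N18: N35 → N13 → N3 → N7 → N18 = 18.7
Total via N35: 7.4 + 18.7 = 26.1 hops' cost.

26.1 hops' cost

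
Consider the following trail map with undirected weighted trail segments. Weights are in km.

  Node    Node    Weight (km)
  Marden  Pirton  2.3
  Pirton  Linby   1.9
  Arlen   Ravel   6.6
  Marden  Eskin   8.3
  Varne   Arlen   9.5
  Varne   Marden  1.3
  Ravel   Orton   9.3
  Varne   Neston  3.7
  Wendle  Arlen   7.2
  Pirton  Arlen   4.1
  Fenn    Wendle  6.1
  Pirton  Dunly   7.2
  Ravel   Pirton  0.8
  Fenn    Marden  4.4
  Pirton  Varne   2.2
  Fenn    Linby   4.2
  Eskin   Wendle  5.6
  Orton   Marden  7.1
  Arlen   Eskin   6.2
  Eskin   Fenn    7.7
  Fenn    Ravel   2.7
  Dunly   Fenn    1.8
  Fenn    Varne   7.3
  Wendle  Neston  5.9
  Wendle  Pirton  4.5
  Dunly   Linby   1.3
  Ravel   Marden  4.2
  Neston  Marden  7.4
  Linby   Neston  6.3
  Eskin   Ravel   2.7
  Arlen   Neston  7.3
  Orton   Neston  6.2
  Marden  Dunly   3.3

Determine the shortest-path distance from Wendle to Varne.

6.7 km

Candidate routes:
Wendle–Pirton–Varne: 4.5+2.2 = 6.7
Wendle–Neston–Varne: 5.9+3.7 = 9.6
Wendle–Pirton–Marden–Varne: 4.5+2.3+1.3 = 8.1
Wendle–Pirton–Ravel–Marden–Varne: 4.5+0.8+4.2+1.3 = 10.8
Cheapest is Wendle–Pirton–Varne at 6.7 km.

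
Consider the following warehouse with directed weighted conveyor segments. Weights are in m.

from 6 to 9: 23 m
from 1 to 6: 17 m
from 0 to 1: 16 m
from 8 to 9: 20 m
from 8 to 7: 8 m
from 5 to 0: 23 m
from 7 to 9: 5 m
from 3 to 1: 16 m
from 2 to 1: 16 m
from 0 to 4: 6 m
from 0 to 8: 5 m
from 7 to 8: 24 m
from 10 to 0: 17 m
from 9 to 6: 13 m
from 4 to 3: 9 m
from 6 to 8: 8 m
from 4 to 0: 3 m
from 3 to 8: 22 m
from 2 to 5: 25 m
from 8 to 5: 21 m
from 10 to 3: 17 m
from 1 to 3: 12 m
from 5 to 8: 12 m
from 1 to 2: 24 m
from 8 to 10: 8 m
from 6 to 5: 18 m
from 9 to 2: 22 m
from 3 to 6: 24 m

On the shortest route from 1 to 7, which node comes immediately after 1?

Compare a few routes:
1 → 6 → 8 → 7: 17+8+8 = 33
1 → 3 → 8 → 7: 12+22+8 = 42
Cheapest is 1 → 6 → 8 → 7 at 33 m.
So from 1 the first move is to 6.

6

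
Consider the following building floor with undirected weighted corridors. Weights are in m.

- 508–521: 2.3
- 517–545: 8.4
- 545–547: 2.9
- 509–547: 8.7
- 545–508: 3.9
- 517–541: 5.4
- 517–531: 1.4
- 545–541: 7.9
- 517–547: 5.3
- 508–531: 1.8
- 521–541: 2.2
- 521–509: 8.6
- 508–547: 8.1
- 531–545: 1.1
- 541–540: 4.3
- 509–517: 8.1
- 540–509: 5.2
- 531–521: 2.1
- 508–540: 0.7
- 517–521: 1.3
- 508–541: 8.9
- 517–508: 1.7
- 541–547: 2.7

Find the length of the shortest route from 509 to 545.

8.8 m

Running Dijkstra from 509:
509: 0
540: 5.2  (via 509)
508: 5.9  (via 540)
517: 7.6  (via 508)
531: 7.7  (via 508)
521: 8.2  (via 508)
547: 8.7  (via 509)
545: 8.8  (via 531)
Shortest route: 509 → 540 → 508 → 531 → 545 = 8.8 m.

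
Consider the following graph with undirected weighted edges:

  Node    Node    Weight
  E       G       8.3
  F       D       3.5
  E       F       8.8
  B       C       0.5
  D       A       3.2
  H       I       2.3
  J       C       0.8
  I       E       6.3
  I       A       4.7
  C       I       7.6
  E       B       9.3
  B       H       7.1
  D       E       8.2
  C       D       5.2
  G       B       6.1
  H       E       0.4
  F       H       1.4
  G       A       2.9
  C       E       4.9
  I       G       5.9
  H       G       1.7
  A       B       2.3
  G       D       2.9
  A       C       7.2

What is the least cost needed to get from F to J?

Candidate routes:
F → H → E → C → J: 1.4+0.4+4.9+0.8 = 7.5
F → D → C → J: 3.5+5.2+0.8 = 9.5
Cheapest is F → H → E → C → J at 7.5.

7.5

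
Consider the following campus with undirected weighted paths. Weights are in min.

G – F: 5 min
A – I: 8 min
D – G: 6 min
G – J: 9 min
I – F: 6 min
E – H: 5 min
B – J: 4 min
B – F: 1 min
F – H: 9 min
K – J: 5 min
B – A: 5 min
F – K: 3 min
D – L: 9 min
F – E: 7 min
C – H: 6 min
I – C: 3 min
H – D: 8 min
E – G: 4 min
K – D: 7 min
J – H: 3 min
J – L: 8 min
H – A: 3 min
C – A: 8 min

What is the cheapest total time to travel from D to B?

Compare a few routes:
D → H → J → B: 8+3+4 = 15
D → K → J → B: 7+5+4 = 16
D → G → F → B: 6+5+1 = 12
D → K → F → B: 7+3+1 = 11
Cheapest is D → K → F → B at 11 min.

11 min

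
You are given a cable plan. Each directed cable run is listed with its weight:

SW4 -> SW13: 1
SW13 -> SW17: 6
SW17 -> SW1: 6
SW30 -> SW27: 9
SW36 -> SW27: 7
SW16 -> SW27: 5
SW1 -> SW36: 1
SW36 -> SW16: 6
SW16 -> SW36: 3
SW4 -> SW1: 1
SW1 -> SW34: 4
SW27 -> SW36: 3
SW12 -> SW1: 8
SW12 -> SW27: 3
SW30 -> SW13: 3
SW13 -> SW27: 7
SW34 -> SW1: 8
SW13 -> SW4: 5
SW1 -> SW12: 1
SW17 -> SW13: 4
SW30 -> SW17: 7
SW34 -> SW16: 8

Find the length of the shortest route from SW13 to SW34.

10

Settle nodes by increasing distance from SW13:
SW13: 0
SW4: 5  (via SW13)
SW17: 6  (via SW13)
SW1: 6  (via SW4)
SW12: 7  (via SW1)
SW36: 7  (via SW1)
SW27: 7  (via SW13)
SW34: 10  (via SW1)
Shortest route: SW13 → SW4 → SW1 → SW34 = 10.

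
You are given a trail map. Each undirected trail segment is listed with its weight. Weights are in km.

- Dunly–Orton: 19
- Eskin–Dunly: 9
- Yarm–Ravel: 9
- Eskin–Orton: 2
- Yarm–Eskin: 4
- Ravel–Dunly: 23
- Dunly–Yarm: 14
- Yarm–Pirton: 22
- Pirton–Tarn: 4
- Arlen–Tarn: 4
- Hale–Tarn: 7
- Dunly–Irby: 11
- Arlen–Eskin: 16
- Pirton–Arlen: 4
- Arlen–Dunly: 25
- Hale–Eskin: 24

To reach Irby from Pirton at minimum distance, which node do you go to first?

Arlen

Compare a few routes:
Pirton–Arlen–Dunly–Irby: 4+25+11 = 40
Pirton–Tarn–Arlen–Eskin–Dunly–Irby: 4+4+16+9+11 = 44
Pirton–Tarn–Arlen–Dunly–Irby: 4+4+25+11 = 44
The minimum is 40 km via Pirton–Arlen–Dunly–Irby.
So from Pirton the first move is to Arlen.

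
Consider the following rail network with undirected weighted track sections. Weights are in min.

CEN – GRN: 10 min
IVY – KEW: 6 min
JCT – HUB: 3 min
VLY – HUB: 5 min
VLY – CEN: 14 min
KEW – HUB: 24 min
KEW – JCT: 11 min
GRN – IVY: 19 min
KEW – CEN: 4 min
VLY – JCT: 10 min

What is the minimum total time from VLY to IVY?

Shortest distances from VLY:
VLY: 0
HUB: 5  (via VLY)
JCT: 8  (via HUB)
CEN: 14  (via VLY)
KEW: 18  (via CEN)
GRN: 24  (via CEN)
IVY: 24  (via KEW)
Shortest route: VLY → CEN → KEW → IVY = 24 min.

24 min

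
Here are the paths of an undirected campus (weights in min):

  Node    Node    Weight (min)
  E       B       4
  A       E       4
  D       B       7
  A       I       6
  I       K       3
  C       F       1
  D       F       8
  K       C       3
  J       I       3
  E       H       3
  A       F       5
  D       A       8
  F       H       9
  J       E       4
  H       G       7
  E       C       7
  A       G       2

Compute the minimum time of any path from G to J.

Shortest distances from G:
G: 0
A: 2  (via G)
E: 6  (via A)
F: 7  (via A)
H: 7  (via G)
C: 8  (via F)
I: 8  (via A)
B: 10  (via E)
D: 10  (via A)
J: 10  (via E)
Shortest route: G–A–E–J = 10 min.

10 min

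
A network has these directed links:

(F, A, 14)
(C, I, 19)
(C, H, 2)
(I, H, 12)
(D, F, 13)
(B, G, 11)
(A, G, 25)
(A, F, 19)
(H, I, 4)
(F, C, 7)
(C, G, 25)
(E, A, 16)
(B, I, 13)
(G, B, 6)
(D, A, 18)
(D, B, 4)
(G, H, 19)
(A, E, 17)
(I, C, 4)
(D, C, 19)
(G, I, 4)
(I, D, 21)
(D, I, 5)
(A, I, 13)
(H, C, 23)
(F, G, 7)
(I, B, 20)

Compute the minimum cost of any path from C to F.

40

Candidate routes:
C - H - I - D - F: 2+4+21+13 = 40
C - G - I - D - F: 25+4+21+13 = 63
C - I - D - F: 19+21+13 = 53
Cheapest is C - H - I - D - F at 40.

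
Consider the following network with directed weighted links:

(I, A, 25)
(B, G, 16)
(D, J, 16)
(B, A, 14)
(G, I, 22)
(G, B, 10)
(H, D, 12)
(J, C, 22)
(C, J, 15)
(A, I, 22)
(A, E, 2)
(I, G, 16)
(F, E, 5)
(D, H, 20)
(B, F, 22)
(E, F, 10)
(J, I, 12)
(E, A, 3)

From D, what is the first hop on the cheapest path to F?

J

Enumerating some paths:
D → J → I → A → E → F: 16+12+25+2+10 = 65
D → J → I → G → B → F: 16+12+16+10+22 = 76
Cheapest is D → J → I → A → E → F at 65.
So from D the first move is to J.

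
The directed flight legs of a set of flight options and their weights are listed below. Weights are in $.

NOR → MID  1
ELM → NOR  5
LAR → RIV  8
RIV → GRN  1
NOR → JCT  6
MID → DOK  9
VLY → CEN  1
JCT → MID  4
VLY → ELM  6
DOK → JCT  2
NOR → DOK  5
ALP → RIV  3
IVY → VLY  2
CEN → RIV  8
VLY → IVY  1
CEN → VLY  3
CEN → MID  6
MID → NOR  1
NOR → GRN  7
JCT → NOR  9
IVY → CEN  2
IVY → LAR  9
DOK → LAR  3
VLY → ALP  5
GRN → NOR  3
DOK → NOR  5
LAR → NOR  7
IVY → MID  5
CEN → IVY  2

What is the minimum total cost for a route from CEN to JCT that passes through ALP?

Shortest CEN→ALP: CEN → VLY → ALP = 8
Best ALP to JCT: ALP → RIV → GRN → NOR → JCT costing 13
Total via ALP: 8 + 13 = $21.

$21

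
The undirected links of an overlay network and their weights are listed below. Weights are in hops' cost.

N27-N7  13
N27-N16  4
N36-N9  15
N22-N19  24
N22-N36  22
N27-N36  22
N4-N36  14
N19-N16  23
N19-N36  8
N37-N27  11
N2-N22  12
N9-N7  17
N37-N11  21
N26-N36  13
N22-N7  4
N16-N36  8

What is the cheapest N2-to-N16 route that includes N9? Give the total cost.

Shortest N2→N9: N2 → N22 → N7 → N9 = 33
Shortest N9→N16: N9 → N36 → N16 = 23
Total via N9: 33 + 23 = 56 hops' cost.

56 hops' cost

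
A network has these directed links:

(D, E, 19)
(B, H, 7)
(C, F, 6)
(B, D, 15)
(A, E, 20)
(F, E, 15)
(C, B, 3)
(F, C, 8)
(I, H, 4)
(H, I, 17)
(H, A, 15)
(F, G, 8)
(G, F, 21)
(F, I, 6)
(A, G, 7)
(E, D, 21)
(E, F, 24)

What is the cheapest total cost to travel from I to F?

47

Compare a few routes:
I → H → A → E → F: 4+15+20+24 = 63
I → H → A → G → F: 4+15+7+21 = 47
The minimum is 47 via I → H → A → G → F.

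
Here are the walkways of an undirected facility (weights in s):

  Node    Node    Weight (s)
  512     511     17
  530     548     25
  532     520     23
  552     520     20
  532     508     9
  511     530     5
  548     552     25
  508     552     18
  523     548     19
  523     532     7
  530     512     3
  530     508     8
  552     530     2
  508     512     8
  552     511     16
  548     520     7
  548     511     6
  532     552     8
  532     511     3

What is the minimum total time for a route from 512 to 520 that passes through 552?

25 s

Best 512 to 552: 512–530–552 costing 5
Shortest 552→520: 552–520 = 20
Total via 552: 5 + 20 = 25 s.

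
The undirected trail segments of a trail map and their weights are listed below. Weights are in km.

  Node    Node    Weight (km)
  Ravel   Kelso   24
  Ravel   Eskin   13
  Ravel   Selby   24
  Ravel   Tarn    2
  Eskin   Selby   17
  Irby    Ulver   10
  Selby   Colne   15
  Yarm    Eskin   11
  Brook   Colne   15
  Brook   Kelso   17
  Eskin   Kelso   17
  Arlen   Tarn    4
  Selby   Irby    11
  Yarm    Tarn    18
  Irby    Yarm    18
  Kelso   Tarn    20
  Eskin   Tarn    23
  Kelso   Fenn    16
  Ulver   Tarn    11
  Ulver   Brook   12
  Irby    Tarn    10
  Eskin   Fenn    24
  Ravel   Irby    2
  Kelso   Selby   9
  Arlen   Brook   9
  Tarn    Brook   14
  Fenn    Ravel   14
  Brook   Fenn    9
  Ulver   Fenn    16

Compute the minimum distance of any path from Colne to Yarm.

Running Dijkstra from Colne:
Colne: 0
Selby: 15  (via Colne)
Brook: 15  (via Colne)
Arlen: 24  (via Brook)
Kelso: 24  (via Selby)
Fenn: 24  (via Brook)
Irby: 26  (via Selby)
Ulver: 27  (via Brook)
Ravel: 28  (via Irby)
Tarn: 28  (via Arlen)
Eskin: 32  (via Selby)
Yarm: 43  (via Eskin)
Shortest route: Colne–Selby–Eskin–Yarm = 43 km.

43 km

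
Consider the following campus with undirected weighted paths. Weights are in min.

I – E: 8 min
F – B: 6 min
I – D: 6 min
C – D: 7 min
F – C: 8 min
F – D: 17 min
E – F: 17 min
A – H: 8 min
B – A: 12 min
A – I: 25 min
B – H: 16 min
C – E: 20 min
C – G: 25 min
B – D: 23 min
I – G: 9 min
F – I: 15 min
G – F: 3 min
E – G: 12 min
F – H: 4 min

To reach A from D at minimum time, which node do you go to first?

Candidate routes:
D - F - H - A: 17+4+8 = 29
D - I - G - F - H - A: 6+9+3+4+8 = 30
D - I - A: 6+25 = 31
D - C - F - H - A: 7+8+4+8 = 27
Cheapest is D - C - F - H - A at 27 min.
So from D the first move is to C.

C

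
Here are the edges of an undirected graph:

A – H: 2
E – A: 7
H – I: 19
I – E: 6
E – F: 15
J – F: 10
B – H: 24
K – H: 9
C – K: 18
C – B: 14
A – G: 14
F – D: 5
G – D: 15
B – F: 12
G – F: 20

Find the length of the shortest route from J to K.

43

Running Dijkstra from J:
J: 0
F: 10  (via J)
D: 15  (via F)
B: 22  (via F)
E: 25  (via F)
G: 30  (via F)
I: 31  (via E)
A: 32  (via E)
H: 34  (via A)
C: 36  (via B)
K: 43  (via H)
Shortest route: J–F–E–A–H–K = 43.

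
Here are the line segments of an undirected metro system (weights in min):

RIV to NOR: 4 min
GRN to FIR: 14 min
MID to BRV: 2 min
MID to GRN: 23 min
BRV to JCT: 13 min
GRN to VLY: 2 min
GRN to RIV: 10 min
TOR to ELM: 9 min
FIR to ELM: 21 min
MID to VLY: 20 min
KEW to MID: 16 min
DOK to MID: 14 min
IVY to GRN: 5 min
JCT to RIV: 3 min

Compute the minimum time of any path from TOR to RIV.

Enumerating some paths:
TOR → ELM → FIR → GRN → RIV: 9+21+14+10 = 54
TOR → ELM → FIR → GRN → VLY → MID → BRV → JCT → RIV: 9+21+14+2+20+2+13+3 = 84
TOR → ELM → FIR → GRN → MID → BRV → JCT → RIV: 9+21+14+23+2+13+3 = 85
Cheapest is TOR → ELM → FIR → GRN → RIV at 54 min.

54 min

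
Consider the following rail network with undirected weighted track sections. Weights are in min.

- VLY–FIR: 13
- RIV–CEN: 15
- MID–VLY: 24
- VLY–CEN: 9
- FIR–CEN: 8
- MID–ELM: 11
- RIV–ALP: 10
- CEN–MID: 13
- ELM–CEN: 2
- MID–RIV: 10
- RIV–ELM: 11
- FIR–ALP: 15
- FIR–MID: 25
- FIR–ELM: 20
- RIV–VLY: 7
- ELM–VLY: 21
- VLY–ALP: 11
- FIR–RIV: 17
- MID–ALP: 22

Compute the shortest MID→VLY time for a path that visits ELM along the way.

22 min

Best MID to ELM: MID → ELM costing 11
Shortest ELM→VLY: ELM → CEN → VLY = 11
Total via ELM: 11 + 11 = 22 min.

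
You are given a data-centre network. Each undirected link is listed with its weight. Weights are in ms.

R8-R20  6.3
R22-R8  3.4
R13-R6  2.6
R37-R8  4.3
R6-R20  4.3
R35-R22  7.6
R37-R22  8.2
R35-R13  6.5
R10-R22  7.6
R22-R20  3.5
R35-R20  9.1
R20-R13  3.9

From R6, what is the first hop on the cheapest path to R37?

Compare a few routes:
R6 - R20 - R22 - R37: 4.3+3.5+8.2 = 16
R6 - R20 - R8 - R37: 4.3+6.3+4.3 = 14.9
R6 - R13 - R20 - R8 - R37: 2.6+3.9+6.3+4.3 = 17.1
R6 - R20 - R22 - R8 - R37: 4.3+3.5+3.4+4.3 = 15.5
Cheapest is R6 - R20 - R8 - R37 at 14.9 ms.
So from R6 the first move is to R20.

R20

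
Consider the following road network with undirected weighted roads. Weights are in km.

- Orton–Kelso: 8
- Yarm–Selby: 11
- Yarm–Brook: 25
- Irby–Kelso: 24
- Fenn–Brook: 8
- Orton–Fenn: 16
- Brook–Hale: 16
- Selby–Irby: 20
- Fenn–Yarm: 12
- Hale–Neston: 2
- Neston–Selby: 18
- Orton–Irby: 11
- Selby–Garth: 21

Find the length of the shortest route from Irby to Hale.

40 km

Running Dijkstra from Irby:
Irby: 0
Orton: 11  (via Irby)
Kelso: 19  (via Orton)
Selby: 20  (via Irby)
Fenn: 27  (via Orton)
Yarm: 31  (via Selby)
Brook: 35  (via Fenn)
Neston: 38  (via Selby)
Hale: 40  (via Neston)
Shortest route: Irby–Selby–Neston–Hale = 40 km.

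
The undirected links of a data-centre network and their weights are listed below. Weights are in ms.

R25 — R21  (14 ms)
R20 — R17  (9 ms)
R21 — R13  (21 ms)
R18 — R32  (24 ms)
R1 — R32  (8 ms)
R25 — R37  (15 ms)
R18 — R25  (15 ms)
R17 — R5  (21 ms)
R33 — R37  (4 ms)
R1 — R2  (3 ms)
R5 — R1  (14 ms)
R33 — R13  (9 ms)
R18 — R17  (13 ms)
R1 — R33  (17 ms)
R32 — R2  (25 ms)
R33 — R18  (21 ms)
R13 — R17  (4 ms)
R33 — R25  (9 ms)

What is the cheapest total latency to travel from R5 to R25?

40 ms

Enumerating some paths:
R5 → R1 → R33 → R25: 14+17+9 = 40
R5 → R17 → R13 → R33 → R25: 21+4+9+9 = 43
The minimum is 40 ms via R5 → R1 → R33 → R25.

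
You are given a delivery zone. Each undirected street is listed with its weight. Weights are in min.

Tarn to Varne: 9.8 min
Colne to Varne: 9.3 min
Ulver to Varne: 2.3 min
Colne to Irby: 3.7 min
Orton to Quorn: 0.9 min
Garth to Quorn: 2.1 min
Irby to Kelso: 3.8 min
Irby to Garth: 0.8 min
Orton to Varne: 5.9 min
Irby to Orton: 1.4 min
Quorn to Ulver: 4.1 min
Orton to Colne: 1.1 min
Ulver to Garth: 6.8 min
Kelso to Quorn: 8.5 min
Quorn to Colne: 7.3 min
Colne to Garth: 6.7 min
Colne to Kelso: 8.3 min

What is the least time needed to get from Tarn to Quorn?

16.2 min

Settle nodes by increasing distance from Tarn:
Tarn: 0
Varne: 9.8  (via Tarn)
Ulver: 12.1  (via Varne)
Orton: 15.7  (via Varne)
Quorn: 16.2  (via Ulver)
Shortest route: Tarn → Varne → Ulver → Quorn = 16.2 min.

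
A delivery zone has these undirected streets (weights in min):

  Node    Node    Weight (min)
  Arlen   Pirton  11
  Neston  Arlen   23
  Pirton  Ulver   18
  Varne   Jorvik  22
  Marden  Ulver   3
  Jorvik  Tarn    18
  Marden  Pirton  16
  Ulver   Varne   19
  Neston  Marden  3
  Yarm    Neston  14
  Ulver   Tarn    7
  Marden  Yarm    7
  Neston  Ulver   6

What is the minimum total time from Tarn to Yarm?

Settle nodes by increasing distance from Tarn:
Tarn: 0
Ulver: 7  (via Tarn)
Marden: 10  (via Ulver)
Neston: 13  (via Ulver)
Yarm: 17  (via Marden)
Shortest route: Tarn–Ulver–Marden–Yarm = 17 min.

17 min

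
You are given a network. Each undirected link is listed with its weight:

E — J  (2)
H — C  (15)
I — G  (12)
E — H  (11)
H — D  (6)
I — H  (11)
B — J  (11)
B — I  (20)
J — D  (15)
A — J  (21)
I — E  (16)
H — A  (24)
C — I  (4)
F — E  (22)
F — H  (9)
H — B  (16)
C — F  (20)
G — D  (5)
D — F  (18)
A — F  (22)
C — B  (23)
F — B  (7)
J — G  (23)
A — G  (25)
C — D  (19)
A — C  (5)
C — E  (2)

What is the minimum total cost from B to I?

19

Candidate routes:
B - C - I: 23+4 = 27
B - J - E - C - I: 11+2+2+4 = 19
B - I: 20 = 20
B - F - H - I: 7+9+11 = 27
Cheapest is B - J - E - C - I at 19.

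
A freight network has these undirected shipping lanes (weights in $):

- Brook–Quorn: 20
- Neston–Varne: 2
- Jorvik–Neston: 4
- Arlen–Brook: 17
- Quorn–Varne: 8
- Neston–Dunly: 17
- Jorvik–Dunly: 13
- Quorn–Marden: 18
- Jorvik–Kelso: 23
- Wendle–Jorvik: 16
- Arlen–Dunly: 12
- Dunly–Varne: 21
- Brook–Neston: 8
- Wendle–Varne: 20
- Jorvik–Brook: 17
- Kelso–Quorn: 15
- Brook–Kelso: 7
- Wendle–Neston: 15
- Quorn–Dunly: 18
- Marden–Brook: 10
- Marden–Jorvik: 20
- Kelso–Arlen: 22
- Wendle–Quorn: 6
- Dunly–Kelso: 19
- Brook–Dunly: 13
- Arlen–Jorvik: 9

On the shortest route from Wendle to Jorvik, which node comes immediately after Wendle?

Jorvik

Compare a few routes:
Wendle–Jorvik: 16 = 16
Wendle–Neston–Jorvik: 15+4 = 19
Cheapest is Wendle–Jorvik at $16.
So from Wendle the first move is to Jorvik.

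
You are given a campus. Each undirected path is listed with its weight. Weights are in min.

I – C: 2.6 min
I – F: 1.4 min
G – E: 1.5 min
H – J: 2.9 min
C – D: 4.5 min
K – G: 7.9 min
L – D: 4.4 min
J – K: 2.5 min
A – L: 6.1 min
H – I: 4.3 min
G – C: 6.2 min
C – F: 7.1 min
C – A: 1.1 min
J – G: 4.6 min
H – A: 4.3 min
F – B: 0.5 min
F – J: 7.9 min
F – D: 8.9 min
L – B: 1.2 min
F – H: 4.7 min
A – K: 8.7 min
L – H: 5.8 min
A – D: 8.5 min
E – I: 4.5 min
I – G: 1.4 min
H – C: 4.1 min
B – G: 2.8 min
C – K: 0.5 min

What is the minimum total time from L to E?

Enumerating some paths:
L → B → G → E: 1.2+2.8+1.5 = 5.5
L → B → F → I → G → E: 1.2+0.5+1.4+1.4+1.5 = 6
Cheapest is L → B → G → E at 5.5 min.

5.5 min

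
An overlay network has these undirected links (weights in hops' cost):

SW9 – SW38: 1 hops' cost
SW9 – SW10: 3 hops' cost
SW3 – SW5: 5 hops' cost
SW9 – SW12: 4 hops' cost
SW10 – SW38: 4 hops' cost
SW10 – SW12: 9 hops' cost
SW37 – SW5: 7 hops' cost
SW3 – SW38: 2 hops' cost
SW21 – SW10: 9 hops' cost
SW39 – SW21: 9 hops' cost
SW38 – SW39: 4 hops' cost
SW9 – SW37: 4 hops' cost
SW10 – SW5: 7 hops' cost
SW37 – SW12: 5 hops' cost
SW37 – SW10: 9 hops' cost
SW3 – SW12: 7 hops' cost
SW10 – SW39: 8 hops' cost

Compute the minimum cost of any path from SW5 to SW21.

16 hops' cost

Candidate routes:
SW5 - SW3 - SW38 - SW9 - SW10 - SW21: 5+2+1+3+9 = 20
SW5 - SW10 - SW21: 7+9 = 16
SW5 - SW3 - SW38 - SW39 - SW21: 5+2+4+9 = 20
SW5 - SW3 - SW38 - SW10 - SW21: 5+2+4+9 = 20
The minimum is 16 hops' cost via SW5 - SW10 - SW21.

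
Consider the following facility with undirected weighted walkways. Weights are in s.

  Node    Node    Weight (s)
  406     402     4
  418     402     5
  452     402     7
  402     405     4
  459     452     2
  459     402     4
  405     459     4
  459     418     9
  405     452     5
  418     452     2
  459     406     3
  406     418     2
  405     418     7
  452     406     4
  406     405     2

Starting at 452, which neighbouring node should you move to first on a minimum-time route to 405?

Candidate routes:
452 → 418 → 406 → 405: 2+2+2 = 6
452 → 459 → 405: 2+4 = 6
452 → 406 → 405: 4+2 = 6
452 → 405: 5 = 5
Cheapest is 452 → 405 at 5 s.
So from 452 the first move is to 405.

405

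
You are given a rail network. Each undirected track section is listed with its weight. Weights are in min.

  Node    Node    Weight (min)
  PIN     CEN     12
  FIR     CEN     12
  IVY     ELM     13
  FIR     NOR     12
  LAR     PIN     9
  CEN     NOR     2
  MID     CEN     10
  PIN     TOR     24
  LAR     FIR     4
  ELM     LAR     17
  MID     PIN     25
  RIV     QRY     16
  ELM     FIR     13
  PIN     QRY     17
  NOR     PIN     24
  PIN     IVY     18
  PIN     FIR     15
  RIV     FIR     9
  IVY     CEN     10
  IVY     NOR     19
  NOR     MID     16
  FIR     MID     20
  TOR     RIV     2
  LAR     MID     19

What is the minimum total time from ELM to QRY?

38 min

Compare a few routes:
ELM → FIR → LAR → PIN → QRY: 13+4+9+17 = 43
ELM → FIR → RIV → QRY: 13+9+16 = 38
ELM → LAR → PIN → QRY: 17+9+17 = 43
The minimum is 38 min via ELM → FIR → RIV → QRY.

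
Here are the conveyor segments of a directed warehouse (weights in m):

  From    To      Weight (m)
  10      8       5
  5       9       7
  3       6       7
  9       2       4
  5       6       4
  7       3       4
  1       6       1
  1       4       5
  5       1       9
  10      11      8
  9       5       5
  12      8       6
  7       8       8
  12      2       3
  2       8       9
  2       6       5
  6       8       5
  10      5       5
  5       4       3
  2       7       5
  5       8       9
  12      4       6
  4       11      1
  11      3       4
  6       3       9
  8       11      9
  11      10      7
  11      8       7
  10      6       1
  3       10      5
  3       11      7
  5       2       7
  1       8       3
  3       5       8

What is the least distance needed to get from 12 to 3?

Settle nodes by increasing distance from 12:
12: 0
2: 3  (via 12)
4: 6  (via 12)
8: 6  (via 12)
11: 7  (via 4)
6: 8  (via 2)
7: 8  (via 2)
3: 11  (via 11)
Shortest route: 12 → 4 → 11 → 3 = 11 m.

11 m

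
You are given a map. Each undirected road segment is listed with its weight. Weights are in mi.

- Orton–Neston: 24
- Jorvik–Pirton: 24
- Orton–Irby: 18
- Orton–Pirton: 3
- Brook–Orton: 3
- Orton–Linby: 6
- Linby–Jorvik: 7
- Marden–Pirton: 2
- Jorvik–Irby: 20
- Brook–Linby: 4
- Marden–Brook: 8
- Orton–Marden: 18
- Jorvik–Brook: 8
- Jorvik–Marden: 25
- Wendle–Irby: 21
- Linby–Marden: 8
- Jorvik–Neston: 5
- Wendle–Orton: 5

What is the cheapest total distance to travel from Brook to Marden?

Shortest distances from Brook:
Brook: 0
Orton: 3  (via Brook)
Linby: 4  (via Brook)
Pirton: 6  (via Orton)
Wendle: 8  (via Orton)
Jorvik: 8  (via Brook)
Marden: 8  (via Brook)
Shortest route: Brook–Marden = 8 mi.

8 mi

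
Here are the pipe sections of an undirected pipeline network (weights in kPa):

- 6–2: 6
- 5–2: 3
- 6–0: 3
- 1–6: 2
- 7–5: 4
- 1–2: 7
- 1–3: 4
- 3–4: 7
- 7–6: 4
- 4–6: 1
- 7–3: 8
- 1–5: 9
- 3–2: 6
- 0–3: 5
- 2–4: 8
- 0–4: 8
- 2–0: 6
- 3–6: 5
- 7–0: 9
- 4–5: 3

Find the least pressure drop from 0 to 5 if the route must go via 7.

11 kPa

Best 0 to 7: 0–6–7 costing 7
Shortest 7→5: 7–5 = 4
Total via 7: 7 + 4 = 11 kPa.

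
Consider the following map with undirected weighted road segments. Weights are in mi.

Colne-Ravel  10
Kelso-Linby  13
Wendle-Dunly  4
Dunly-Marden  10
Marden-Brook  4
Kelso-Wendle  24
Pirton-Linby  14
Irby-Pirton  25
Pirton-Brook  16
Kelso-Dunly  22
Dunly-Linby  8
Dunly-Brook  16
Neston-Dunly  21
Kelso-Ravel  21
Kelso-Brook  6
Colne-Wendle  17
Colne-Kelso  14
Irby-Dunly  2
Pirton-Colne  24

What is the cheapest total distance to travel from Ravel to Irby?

33 mi

Compare a few routes:
Ravel → Colne → Wendle → Dunly → Irby: 10+17+4+2 = 33
Ravel → Kelso → Brook → Marden → Dunly → Irby: 21+6+4+10+2 = 43
The minimum is 33 mi via Ravel → Colne → Wendle → Dunly → Irby.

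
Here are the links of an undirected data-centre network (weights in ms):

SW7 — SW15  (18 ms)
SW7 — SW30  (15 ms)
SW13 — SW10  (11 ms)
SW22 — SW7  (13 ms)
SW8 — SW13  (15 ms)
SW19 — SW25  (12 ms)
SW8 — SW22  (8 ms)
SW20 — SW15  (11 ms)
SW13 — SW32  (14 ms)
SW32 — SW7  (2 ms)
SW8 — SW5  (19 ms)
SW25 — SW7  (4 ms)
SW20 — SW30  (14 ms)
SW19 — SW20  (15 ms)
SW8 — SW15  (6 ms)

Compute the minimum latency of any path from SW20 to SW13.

Compare a few routes:
SW20 - SW15 - SW7 - SW32 - SW13: 11+18+2+14 = 45
SW20 - SW15 - SW8 - SW13: 11+6+15 = 32
SW20 - SW19 - SW25 - SW7 - SW32 - SW13: 15+12+4+2+14 = 47
SW20 - SW30 - SW7 - SW32 - SW13: 14+15+2+14 = 45
Cheapest is SW20 - SW15 - SW8 - SW13 at 32 ms.

32 ms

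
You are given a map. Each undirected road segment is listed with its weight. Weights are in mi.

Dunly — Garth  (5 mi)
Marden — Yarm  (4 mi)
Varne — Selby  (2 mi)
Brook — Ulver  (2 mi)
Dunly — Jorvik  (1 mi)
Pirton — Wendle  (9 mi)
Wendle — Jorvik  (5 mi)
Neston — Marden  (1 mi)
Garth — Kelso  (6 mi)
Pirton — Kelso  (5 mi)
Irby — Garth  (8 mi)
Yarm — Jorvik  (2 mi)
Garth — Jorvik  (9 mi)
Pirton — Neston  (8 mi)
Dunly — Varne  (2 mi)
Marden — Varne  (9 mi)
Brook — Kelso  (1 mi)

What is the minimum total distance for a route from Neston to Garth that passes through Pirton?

19 mi

Best Neston to Pirton: Neston → Pirton costing 8
Shortest Pirton→Garth: Pirton → Kelso → Garth = 11
Total via Pirton: 8 + 11 = 19 mi.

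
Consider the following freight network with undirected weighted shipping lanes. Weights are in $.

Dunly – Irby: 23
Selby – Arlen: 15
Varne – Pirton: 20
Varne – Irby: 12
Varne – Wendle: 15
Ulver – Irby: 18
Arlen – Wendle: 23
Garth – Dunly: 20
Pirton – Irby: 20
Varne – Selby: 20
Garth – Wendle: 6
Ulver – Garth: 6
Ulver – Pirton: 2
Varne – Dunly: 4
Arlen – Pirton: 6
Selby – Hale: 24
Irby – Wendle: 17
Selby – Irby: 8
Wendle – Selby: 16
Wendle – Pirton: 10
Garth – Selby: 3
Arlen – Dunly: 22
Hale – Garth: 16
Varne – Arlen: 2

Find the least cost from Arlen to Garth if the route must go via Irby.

$25

Best Arlen to Irby: Arlen–Varne–Irby costing 14
Best Irby to Garth: Irby–Selby–Garth costing 11
Total via Irby: 14 + 11 = $25.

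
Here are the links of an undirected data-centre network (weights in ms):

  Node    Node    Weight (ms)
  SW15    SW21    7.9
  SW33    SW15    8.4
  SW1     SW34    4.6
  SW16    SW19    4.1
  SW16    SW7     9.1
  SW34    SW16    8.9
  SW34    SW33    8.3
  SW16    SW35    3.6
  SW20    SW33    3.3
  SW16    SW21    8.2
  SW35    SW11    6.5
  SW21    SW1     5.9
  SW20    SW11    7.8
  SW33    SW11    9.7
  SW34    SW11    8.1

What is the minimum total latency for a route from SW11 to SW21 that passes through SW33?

26 ms

Best SW11 to SW33: SW11–SW33 costing 9.7
Best SW33 to SW21: SW33–SW15–SW21 costing 16.3
Total via SW33: 9.7 + 16.3 = 26 ms.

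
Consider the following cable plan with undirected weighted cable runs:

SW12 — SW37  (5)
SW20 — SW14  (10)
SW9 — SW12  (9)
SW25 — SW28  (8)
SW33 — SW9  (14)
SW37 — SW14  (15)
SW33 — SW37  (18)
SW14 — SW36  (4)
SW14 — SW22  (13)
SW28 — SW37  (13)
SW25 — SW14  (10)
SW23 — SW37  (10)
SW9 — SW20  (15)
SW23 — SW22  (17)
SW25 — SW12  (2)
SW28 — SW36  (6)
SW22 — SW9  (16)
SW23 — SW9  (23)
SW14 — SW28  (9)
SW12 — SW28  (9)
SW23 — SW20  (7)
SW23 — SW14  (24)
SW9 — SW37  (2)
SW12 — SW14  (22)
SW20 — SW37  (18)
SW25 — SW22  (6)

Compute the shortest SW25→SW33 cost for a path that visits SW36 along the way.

49

Best SW25 to SW36: SW25 → SW28 → SW36 costing 14
Shortest SW36→SW33: SW36 → SW14 → SW37 → SW9 → SW33 = 35
Total via SW36: 14 + 35 = 49.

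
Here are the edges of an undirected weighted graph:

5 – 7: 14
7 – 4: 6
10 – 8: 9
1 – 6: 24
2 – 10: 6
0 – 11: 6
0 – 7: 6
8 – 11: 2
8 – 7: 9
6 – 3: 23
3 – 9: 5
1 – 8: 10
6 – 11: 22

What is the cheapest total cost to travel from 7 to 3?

56

Compare a few routes:
7 - 0 - 11 - 6 - 3: 6+6+22+23 = 57
7 - 8 - 11 - 6 - 3: 9+2+22+23 = 56
Cheapest is 7 - 8 - 11 - 6 - 3 at 56.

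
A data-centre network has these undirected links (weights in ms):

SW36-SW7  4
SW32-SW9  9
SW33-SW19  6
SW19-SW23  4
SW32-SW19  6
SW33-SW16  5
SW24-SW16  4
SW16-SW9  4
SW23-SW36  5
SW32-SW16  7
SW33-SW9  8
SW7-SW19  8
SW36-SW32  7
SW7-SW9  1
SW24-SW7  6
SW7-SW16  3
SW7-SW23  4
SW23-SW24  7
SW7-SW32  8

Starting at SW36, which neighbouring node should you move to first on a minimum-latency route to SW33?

SW7

Candidate routes:
SW36 - SW7 - SW9 - SW33: 4+1+8 = 13
SW36 - SW7 - SW16 - SW33: 4+3+5 = 12
The minimum is 12 ms via SW36 - SW7 - SW16 - SW33.
So from SW36 the first move is to SW7.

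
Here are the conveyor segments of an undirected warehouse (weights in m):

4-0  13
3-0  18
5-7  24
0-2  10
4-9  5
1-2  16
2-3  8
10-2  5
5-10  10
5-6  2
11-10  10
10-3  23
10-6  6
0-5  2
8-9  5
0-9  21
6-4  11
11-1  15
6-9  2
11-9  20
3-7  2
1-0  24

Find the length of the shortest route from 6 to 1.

Compare a few routes:
6 → 10 → 2 → 1: 6+5+16 = 27
6 → 5 → 0 → 1: 2+2+24 = 28
6 → 5 → 0 → 2 → 1: 2+2+10+16 = 30
6 → 10 → 11 → 1: 6+10+15 = 31
The minimum is 27 m via 6 → 10 → 2 → 1.

27 m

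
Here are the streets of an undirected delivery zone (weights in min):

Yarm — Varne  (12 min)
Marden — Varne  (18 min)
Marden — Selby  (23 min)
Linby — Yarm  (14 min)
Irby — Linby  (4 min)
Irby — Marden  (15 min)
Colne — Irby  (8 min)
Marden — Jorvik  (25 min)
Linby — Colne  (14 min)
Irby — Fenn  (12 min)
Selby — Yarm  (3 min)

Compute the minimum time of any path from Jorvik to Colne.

48 min

Compare a few routes:
Jorvik–Marden–Irby–Linby–Colne: 25+15+4+14 = 58
Jorvik–Marden–Selby–Yarm–Linby–Irby–Colne: 25+23+3+14+4+8 = 77
Jorvik–Marden–Irby–Colne: 25+15+8 = 48
Jorvik–Marden–Selby–Yarm–Linby–Colne: 25+23+3+14+14 = 79
Cheapest is Jorvik–Marden–Irby–Colne at 48 min.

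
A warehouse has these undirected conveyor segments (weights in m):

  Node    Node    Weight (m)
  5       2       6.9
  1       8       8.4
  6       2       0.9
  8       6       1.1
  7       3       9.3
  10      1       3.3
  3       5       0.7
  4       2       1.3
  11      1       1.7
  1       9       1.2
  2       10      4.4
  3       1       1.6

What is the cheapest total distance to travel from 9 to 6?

Running Dijkstra from 9:
9: 0
1: 1.2  (via 9)
3: 2.8  (via 1)
11: 2.9  (via 1)
5: 3.5  (via 3)
10: 4.5  (via 1)
2: 8.9  (via 10)
8: 9.6  (via 1)
6: 9.8  (via 2)
Shortest route: 9–1–10–2–6 = 9.8 m.

9.8 m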